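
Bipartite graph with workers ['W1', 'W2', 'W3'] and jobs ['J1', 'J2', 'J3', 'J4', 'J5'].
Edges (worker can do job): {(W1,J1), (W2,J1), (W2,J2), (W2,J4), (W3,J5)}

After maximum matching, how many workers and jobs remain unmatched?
Unmatched: 0 workers, 2 jobs

Maximum matching size: 3
Workers: 3 total, 3 matched, 0 unmatched
Jobs: 5 total, 3 matched, 2 unmatched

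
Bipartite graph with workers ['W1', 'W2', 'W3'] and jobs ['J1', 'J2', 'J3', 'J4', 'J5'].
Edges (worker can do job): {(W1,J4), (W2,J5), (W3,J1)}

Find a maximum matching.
Matching: {(W1,J4), (W2,J5), (W3,J1)}

Maximum matching (size 3):
  W1 → J4
  W2 → J5
  W3 → J1

Each worker is assigned to at most one job, and each job to at most one worker.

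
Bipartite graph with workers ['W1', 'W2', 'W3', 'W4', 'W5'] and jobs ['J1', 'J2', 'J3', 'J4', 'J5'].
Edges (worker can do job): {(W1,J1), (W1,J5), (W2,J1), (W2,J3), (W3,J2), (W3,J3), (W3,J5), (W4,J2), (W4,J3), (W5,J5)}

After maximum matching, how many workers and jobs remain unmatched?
Unmatched: 1 workers, 1 jobs

Maximum matching size: 4
Workers: 5 total, 4 matched, 1 unmatched
Jobs: 5 total, 4 matched, 1 unmatched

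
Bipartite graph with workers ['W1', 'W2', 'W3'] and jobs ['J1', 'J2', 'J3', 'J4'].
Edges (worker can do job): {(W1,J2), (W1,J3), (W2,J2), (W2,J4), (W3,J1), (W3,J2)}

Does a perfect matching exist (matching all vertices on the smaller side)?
Yes, perfect matching exists (size 3)

Perfect matching: {(W1,J3), (W2,J4), (W3,J1)}
All 3 vertices on the smaller side are matched.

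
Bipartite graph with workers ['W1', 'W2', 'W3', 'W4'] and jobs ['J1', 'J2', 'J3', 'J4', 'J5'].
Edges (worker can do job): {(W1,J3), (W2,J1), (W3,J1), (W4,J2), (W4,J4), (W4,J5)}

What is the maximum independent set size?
Maximum independent set = 6

By König's theorem:
- Min vertex cover = Max matching = 3
- Max independent set = Total vertices - Min vertex cover
- Max independent set = 9 - 3 = 6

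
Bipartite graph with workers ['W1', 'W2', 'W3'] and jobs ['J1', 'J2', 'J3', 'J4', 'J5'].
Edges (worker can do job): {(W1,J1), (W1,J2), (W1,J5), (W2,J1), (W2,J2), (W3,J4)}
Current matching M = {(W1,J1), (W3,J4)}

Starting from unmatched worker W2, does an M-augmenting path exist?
Yes: W2 → J2

An M-augmenting path alternates non-matching / matching edges, starting and ending at unmatched vertices.
Path: W2 → J2
(J2 is unmatched in M, so the path is augmenting.)
Flipping edges along this path would increase |M| from 2 to 3.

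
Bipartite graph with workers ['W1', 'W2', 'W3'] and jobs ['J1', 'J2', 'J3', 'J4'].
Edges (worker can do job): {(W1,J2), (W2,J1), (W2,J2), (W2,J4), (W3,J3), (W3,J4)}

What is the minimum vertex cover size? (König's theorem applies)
Minimum vertex cover size = 3

By König's theorem: in bipartite graphs,
min vertex cover = max matching = 3

Maximum matching has size 3, so minimum vertex cover also has size 3.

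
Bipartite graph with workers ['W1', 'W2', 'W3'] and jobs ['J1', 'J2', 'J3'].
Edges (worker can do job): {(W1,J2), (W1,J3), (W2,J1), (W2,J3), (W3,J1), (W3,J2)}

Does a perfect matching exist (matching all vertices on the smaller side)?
Yes, perfect matching exists (size 3)

Perfect matching: {(W1,J3), (W2,J1), (W3,J2)}
All 3 vertices on the smaller side are matched.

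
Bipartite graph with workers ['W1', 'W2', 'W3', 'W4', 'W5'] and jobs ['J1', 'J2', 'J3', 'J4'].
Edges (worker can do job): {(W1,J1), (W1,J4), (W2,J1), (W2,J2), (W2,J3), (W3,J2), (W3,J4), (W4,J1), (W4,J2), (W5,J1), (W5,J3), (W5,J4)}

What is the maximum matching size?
Maximum matching size = 4

Maximum matching: {(W1,J1), (W3,J4), (W4,J2), (W5,J3)}
Size: 4

This assigns 4 workers to 4 distinct jobs.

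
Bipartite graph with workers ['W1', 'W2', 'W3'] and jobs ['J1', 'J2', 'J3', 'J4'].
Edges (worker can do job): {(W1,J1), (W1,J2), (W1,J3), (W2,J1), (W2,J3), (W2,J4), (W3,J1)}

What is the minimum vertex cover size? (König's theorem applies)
Minimum vertex cover size = 3

By König's theorem: in bipartite graphs,
min vertex cover = max matching = 3

Maximum matching has size 3, so minimum vertex cover also has size 3.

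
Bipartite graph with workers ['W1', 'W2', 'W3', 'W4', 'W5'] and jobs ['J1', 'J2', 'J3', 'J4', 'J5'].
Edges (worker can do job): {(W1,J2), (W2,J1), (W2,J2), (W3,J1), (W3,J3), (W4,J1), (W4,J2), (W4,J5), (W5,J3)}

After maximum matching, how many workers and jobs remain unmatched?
Unmatched: 1 workers, 1 jobs

Maximum matching size: 4
Workers: 5 total, 4 matched, 1 unmatched
Jobs: 5 total, 4 matched, 1 unmatched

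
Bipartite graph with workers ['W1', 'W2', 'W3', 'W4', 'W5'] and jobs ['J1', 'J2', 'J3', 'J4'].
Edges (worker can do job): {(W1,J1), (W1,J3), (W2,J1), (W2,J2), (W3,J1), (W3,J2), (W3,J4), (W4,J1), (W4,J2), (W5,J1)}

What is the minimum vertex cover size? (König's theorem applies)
Minimum vertex cover size = 4

By König's theorem: in bipartite graphs,
min vertex cover = max matching = 4

Maximum matching has size 4, so minimum vertex cover also has size 4.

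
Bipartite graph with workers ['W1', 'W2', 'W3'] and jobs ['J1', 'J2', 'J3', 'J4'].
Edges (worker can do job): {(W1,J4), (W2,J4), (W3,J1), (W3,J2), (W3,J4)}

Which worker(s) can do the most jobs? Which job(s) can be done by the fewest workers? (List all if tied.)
Most versatile: W3 (3 jobs); Least covered: J3 (0 workers)

Worker degrees (jobs they can do): W1:1, W2:1, W3:3
Job degrees (workers who can do it): J1:1, J2:1, J3:0, J4:3

Maximum worker degree is 3, achieved by: W3
Minimum job degree is 0, achieved by: J3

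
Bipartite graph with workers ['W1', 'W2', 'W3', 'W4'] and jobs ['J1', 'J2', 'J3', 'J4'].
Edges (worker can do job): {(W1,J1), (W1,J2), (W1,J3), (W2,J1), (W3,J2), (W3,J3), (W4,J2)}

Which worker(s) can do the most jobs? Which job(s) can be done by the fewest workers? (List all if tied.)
Most versatile: W1 (3 jobs); Least covered: J4 (0 workers)

Worker degrees (jobs they can do): W1:3, W2:1, W3:2, W4:1
Job degrees (workers who can do it): J1:2, J2:3, J3:2, J4:0

Maximum worker degree is 3, achieved by: W1
Minimum job degree is 0, achieved by: J4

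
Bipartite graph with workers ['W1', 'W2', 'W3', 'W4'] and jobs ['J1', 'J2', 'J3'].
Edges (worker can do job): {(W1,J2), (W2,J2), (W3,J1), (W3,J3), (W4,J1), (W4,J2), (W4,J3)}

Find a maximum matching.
Matching: {(W1,J2), (W3,J3), (W4,J1)}

Maximum matching (size 3):
  W1 → J2
  W3 → J3
  W4 → J1

Each worker is assigned to at most one job, and each job to at most one worker.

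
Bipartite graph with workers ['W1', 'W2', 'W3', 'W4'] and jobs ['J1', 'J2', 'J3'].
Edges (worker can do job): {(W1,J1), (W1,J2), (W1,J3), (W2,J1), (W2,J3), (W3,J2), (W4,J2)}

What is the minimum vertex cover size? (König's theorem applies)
Minimum vertex cover size = 3

By König's theorem: in bipartite graphs,
min vertex cover = max matching = 3

Maximum matching has size 3, so minimum vertex cover also has size 3.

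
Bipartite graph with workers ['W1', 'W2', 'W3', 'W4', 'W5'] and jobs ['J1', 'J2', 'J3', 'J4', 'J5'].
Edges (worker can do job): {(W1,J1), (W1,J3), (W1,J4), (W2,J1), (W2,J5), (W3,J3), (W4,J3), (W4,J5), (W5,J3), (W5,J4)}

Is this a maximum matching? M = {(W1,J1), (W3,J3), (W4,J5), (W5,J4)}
Yes, size 4 is maximum

Proposed matching has size 4.
Maximum matching size for this graph: 4.

This is a maximum matching.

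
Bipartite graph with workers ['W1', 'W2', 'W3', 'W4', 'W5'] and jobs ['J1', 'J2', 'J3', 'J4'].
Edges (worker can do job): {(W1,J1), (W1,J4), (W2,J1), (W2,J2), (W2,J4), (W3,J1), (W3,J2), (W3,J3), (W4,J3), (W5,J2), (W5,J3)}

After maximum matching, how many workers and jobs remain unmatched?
Unmatched: 1 workers, 0 jobs

Maximum matching size: 4
Workers: 5 total, 4 matched, 1 unmatched
Jobs: 4 total, 4 matched, 0 unmatched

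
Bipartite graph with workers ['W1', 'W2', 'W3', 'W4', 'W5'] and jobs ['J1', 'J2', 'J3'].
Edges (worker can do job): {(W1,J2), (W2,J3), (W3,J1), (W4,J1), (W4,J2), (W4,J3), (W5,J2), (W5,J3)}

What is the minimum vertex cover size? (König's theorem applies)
Minimum vertex cover size = 3

By König's theorem: in bipartite graphs,
min vertex cover = max matching = 3

Maximum matching has size 3, so minimum vertex cover also has size 3.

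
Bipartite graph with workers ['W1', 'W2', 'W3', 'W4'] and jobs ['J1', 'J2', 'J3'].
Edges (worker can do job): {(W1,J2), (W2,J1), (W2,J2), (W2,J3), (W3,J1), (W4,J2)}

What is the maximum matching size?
Maximum matching size = 3

Maximum matching: {(W2,J3), (W3,J1), (W4,J2)}
Size: 3

This assigns 3 workers to 3 distinct jobs.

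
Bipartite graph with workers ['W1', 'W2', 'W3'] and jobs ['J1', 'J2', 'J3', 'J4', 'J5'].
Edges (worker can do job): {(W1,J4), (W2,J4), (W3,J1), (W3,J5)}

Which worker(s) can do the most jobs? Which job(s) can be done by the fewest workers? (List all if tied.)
Most versatile: W3 (2 jobs); Least covered: J2, J3 (0 workers)

Worker degrees (jobs they can do): W1:1, W2:1, W3:2
Job degrees (workers who can do it): J1:1, J2:0, J3:0, J4:2, J5:1

Maximum worker degree is 2, achieved by: W3
Minimum job degree is 0, achieved by: J2, J3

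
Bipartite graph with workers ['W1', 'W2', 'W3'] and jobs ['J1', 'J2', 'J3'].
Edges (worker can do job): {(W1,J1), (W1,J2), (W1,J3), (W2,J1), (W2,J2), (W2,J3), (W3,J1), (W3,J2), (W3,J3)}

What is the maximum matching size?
Maximum matching size = 3

Maximum matching: {(W1,J3), (W2,J2), (W3,J1)}
Size: 3

This assigns 3 workers to 3 distinct jobs.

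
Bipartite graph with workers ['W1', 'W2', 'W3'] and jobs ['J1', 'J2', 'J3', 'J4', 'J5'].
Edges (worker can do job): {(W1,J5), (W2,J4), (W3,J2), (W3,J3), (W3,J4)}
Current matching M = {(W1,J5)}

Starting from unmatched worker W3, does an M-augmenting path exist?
Yes: W3 → J4

An M-augmenting path alternates non-matching / matching edges, starting and ending at unmatched vertices.
Path: W3 → J4
(J4 is unmatched in M, so the path is augmenting.)
Flipping edges along this path would increase |M| from 1 to 2.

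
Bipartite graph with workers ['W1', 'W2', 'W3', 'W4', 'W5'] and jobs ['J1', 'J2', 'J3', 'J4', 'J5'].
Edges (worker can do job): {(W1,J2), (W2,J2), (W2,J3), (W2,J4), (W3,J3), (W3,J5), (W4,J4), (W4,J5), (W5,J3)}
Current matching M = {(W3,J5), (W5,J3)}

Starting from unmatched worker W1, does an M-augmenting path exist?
Yes: W1 → J2

An M-augmenting path alternates non-matching / matching edges, starting and ending at unmatched vertices.
Path: W1 → J2
(J2 is unmatched in M, so the path is augmenting.)
Flipping edges along this path would increase |M| from 2 to 3.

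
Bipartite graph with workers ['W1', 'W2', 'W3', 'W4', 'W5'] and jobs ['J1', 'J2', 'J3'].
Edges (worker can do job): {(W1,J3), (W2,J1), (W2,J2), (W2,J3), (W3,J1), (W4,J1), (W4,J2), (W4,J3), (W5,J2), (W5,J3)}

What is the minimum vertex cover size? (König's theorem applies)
Minimum vertex cover size = 3

By König's theorem: in bipartite graphs,
min vertex cover = max matching = 3

Maximum matching has size 3, so minimum vertex cover also has size 3.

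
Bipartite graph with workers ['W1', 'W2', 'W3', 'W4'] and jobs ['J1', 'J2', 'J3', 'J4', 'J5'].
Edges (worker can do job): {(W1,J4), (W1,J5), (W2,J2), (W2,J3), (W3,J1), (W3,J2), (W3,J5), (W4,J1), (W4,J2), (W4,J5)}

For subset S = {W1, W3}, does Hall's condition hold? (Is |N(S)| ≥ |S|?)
Yes: |N(S)| = 4, |S| = 2

Subset S = {W1, W3}
Neighbors N(S) = {J1, J2, J4, J5}

|N(S)| = 4, |S| = 2
Hall's condition: |N(S)| ≥ |S| is satisfied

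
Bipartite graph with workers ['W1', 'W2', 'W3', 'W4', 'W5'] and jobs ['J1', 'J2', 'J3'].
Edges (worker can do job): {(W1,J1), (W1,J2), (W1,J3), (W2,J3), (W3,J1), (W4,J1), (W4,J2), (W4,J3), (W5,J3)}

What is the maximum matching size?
Maximum matching size = 3

Maximum matching: {(W3,J1), (W4,J2), (W5,J3)}
Size: 3

This assigns 3 workers to 3 distinct jobs.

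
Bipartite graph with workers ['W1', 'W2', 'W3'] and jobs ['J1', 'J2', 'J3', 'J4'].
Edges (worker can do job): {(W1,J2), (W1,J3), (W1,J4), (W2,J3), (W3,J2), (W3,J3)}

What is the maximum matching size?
Maximum matching size = 3

Maximum matching: {(W1,J4), (W2,J3), (W3,J2)}
Size: 3

This assigns 3 workers to 3 distinct jobs.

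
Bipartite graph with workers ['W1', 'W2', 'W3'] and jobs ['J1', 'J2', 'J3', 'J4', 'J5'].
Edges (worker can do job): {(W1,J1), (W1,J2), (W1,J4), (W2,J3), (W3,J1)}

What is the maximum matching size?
Maximum matching size = 3

Maximum matching: {(W1,J2), (W2,J3), (W3,J1)}
Size: 3

This assigns 3 workers to 3 distinct jobs.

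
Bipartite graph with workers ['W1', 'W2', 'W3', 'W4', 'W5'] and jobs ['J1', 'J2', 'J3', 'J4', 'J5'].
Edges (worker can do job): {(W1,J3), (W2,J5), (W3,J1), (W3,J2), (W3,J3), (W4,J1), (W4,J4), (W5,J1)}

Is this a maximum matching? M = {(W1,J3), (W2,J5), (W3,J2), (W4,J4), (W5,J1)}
Yes, size 5 is maximum

Proposed matching has size 5.
Maximum matching size for this graph: 5.

This is a maximum matching.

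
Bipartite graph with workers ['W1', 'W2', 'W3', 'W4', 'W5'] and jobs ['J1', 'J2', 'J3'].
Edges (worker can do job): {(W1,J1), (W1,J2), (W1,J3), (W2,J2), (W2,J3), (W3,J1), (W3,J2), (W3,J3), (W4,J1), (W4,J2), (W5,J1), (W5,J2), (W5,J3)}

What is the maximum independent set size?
Maximum independent set = 5

By König's theorem:
- Min vertex cover = Max matching = 3
- Max independent set = Total vertices - Min vertex cover
- Max independent set = 8 - 3 = 5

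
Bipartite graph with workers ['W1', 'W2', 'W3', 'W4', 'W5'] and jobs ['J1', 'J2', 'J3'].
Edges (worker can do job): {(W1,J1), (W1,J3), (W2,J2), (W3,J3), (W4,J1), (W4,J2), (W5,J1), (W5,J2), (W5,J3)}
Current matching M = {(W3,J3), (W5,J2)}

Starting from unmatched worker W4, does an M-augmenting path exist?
Yes: W4 → J2 → W5 → J1

An M-augmenting path alternates non-matching / matching edges, starting and ending at unmatched vertices.
Path: W4 → J2 → W5 → J1
(J1 is unmatched in M, so the path is augmenting.)
Flipping edges along this path would increase |M| from 2 to 3.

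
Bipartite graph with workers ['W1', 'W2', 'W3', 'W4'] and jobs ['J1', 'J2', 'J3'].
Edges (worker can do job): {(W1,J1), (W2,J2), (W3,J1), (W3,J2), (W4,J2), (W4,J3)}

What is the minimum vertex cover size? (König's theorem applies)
Minimum vertex cover size = 3

By König's theorem: in bipartite graphs,
min vertex cover = max matching = 3

Maximum matching has size 3, so minimum vertex cover also has size 3.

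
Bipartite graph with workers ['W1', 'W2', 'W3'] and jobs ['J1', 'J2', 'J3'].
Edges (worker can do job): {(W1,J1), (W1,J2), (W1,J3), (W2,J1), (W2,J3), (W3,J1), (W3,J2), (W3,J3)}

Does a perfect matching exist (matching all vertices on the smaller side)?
Yes, perfect matching exists (size 3)

Perfect matching: {(W1,J2), (W2,J3), (W3,J1)}
All 3 vertices on the smaller side are matched.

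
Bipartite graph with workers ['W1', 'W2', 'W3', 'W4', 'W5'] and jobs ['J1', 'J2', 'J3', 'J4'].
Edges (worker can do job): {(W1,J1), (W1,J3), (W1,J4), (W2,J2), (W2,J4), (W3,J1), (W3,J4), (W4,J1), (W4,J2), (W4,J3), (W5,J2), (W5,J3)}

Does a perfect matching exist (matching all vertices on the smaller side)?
Yes, perfect matching exists (size 4)

Perfect matching: {(W1,J1), (W3,J4), (W4,J3), (W5,J2)}
All 4 vertices on the smaller side are matched.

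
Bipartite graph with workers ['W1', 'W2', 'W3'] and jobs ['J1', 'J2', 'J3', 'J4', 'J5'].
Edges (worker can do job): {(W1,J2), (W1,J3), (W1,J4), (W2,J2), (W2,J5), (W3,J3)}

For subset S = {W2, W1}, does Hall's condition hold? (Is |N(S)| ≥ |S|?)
Yes: |N(S)| = 4, |S| = 2

Subset S = {W2, W1}
Neighbors N(S) = {J2, J3, J4, J5}

|N(S)| = 4, |S| = 2
Hall's condition: |N(S)| ≥ |S| is satisfied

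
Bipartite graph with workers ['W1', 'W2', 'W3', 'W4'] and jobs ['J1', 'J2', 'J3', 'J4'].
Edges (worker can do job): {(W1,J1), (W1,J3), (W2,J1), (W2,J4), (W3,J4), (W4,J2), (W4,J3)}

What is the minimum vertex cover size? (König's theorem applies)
Minimum vertex cover size = 4

By König's theorem: in bipartite graphs,
min vertex cover = max matching = 4

Maximum matching has size 4, so minimum vertex cover also has size 4.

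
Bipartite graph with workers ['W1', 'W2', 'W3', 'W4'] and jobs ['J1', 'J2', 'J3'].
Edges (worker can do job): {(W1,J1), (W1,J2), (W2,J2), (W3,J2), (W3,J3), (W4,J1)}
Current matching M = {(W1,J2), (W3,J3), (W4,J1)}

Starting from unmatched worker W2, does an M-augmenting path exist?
No augmenting path from W2

Alternating search from W2 reaches jobs: {J1, J2}.
Every reachable job is already matched in M, and following those matched edges back to workers exposes no further unvisited jobs.
No M-augmenting path from W2 exists.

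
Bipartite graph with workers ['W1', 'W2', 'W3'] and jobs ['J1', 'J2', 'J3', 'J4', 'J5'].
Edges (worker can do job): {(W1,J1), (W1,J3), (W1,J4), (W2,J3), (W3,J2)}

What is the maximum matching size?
Maximum matching size = 3

Maximum matching: {(W1,J1), (W2,J3), (W3,J2)}
Size: 3

This assigns 3 workers to 3 distinct jobs.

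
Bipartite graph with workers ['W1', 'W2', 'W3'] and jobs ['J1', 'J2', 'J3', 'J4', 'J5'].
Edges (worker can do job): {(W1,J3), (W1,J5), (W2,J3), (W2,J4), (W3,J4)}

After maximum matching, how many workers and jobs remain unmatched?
Unmatched: 0 workers, 2 jobs

Maximum matching size: 3
Workers: 3 total, 3 matched, 0 unmatched
Jobs: 5 total, 3 matched, 2 unmatched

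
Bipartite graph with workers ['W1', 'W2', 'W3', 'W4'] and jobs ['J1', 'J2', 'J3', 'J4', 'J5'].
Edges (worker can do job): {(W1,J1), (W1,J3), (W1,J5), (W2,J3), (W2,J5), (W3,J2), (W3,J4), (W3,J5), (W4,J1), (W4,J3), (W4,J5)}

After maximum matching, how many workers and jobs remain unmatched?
Unmatched: 0 workers, 1 jobs

Maximum matching size: 4
Workers: 4 total, 4 matched, 0 unmatched
Jobs: 5 total, 4 matched, 1 unmatched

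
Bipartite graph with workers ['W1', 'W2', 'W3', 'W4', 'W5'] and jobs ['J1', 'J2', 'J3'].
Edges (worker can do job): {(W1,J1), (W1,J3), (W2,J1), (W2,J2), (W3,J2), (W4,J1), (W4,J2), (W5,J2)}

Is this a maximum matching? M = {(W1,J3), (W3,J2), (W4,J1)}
Yes, size 3 is maximum

Proposed matching has size 3.
Maximum matching size for this graph: 3.

This is a maximum matching.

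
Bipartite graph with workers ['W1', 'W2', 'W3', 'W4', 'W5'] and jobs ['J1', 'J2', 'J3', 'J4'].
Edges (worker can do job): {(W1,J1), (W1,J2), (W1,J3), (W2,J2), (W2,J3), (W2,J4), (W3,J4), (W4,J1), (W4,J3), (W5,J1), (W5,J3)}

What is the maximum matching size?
Maximum matching size = 4

Maximum matching: {(W1,J2), (W3,J4), (W4,J1), (W5,J3)}
Size: 4

This assigns 4 workers to 4 distinct jobs.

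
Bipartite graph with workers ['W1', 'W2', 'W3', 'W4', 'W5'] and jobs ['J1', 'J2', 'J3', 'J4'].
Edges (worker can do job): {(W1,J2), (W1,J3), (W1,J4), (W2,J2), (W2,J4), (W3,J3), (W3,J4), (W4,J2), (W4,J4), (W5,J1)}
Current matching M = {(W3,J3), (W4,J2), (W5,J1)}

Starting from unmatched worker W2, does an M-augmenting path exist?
Yes: W2 → J2 → W4 → J4

An M-augmenting path alternates non-matching / matching edges, starting and ending at unmatched vertices.
Path: W2 → J2 → W4 → J4
(J4 is unmatched in M, so the path is augmenting.)
Flipping edges along this path would increase |M| from 3 to 4.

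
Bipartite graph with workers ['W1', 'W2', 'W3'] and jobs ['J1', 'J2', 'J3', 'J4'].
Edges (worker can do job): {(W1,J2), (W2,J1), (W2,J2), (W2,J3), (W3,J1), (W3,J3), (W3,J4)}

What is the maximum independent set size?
Maximum independent set = 4

By König's theorem:
- Min vertex cover = Max matching = 3
- Max independent set = Total vertices - Min vertex cover
- Max independent set = 7 - 3 = 4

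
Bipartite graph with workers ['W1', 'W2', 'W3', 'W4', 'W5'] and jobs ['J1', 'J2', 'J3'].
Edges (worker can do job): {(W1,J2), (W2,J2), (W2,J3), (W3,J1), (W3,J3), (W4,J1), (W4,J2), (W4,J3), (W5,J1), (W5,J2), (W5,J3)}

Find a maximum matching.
Matching: {(W3,J3), (W4,J2), (W5,J1)}

Maximum matching (size 3):
  W3 → J3
  W4 → J2
  W5 → J1

Each worker is assigned to at most one job, and each job to at most one worker.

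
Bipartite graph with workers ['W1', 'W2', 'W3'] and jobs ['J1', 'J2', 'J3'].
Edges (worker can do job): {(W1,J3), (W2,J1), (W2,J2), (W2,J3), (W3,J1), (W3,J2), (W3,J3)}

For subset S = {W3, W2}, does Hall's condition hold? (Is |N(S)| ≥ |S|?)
Yes: |N(S)| = 3, |S| = 2

Subset S = {W3, W2}
Neighbors N(S) = {J1, J2, J3}

|N(S)| = 3, |S| = 2
Hall's condition: |N(S)| ≥ |S| is satisfied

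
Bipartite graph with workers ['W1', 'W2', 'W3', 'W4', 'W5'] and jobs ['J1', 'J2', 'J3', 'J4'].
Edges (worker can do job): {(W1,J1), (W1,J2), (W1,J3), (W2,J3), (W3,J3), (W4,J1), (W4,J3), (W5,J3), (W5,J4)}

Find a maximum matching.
Matching: {(W1,J2), (W3,J3), (W4,J1), (W5,J4)}

Maximum matching (size 4):
  W1 → J2
  W3 → J3
  W4 → J1
  W5 → J4

Each worker is assigned to at most one job, and each job to at most one worker.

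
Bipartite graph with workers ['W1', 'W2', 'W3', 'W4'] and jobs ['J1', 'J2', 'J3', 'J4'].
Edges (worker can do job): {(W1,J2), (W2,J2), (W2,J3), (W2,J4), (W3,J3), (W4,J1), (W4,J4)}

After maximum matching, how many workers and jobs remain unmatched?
Unmatched: 0 workers, 0 jobs

Maximum matching size: 4
Workers: 4 total, 4 matched, 0 unmatched
Jobs: 4 total, 4 matched, 0 unmatched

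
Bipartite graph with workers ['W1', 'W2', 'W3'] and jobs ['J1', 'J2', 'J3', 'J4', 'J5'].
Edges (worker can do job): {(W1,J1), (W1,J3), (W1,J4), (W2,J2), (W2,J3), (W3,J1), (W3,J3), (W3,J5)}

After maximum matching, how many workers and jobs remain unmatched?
Unmatched: 0 workers, 2 jobs

Maximum matching size: 3
Workers: 3 total, 3 matched, 0 unmatched
Jobs: 5 total, 3 matched, 2 unmatched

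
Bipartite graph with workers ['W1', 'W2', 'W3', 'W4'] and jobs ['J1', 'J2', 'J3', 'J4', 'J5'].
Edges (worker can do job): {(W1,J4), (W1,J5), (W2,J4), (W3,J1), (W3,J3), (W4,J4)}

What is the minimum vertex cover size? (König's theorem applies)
Minimum vertex cover size = 3

By König's theorem: in bipartite graphs,
min vertex cover = max matching = 3

Maximum matching has size 3, so minimum vertex cover also has size 3.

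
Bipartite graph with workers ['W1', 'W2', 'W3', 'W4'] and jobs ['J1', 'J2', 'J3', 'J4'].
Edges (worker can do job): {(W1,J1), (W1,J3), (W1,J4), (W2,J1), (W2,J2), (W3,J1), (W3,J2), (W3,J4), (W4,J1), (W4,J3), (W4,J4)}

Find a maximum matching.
Matching: {(W1,J4), (W2,J2), (W3,J1), (W4,J3)}

Maximum matching (size 4):
  W1 → J4
  W2 → J2
  W3 → J1
  W4 → J3

Each worker is assigned to at most one job, and each job to at most one worker.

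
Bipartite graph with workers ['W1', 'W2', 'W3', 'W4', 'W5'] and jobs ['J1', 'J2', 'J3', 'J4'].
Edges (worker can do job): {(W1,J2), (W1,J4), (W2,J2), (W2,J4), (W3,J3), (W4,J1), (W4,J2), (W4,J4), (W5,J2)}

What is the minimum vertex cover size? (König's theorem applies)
Minimum vertex cover size = 4

By König's theorem: in bipartite graphs,
min vertex cover = max matching = 4

Maximum matching has size 4, so minimum vertex cover also has size 4.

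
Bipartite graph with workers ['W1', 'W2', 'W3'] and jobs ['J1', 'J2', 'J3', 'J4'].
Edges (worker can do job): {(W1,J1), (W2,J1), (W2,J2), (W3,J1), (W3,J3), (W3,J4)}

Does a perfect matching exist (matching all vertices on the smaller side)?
Yes, perfect matching exists (size 3)

Perfect matching: {(W1,J1), (W2,J2), (W3,J3)}
All 3 vertices on the smaller side are matched.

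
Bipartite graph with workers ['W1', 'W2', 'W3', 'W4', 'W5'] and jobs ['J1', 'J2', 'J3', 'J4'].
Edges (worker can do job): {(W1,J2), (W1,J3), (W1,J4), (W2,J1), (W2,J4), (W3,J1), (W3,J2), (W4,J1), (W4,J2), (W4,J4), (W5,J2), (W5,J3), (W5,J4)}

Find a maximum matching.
Matching: {(W1,J3), (W3,J1), (W4,J2), (W5,J4)}

Maximum matching (size 4):
  W1 → J3
  W3 → J1
  W4 → J2
  W5 → J4

Each worker is assigned to at most one job, and each job to at most one worker.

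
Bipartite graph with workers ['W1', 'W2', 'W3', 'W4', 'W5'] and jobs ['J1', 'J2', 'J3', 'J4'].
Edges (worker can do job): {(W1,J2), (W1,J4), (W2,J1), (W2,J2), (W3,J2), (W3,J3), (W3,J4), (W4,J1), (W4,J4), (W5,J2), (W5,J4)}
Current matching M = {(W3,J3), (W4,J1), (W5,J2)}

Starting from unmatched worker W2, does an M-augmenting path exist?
Yes: W2 → J1 → W4 → J4

An M-augmenting path alternates non-matching / matching edges, starting and ending at unmatched vertices.
Path: W2 → J1 → W4 → J4
(J4 is unmatched in M, so the path is augmenting.)
Flipping edges along this path would increase |M| from 3 to 4.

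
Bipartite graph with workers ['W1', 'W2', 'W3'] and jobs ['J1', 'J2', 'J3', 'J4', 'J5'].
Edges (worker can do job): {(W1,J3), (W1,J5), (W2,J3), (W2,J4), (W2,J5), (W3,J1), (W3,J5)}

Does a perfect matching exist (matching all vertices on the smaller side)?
Yes, perfect matching exists (size 3)

Perfect matching: {(W1,J3), (W2,J4), (W3,J1)}
All 3 vertices on the smaller side are matched.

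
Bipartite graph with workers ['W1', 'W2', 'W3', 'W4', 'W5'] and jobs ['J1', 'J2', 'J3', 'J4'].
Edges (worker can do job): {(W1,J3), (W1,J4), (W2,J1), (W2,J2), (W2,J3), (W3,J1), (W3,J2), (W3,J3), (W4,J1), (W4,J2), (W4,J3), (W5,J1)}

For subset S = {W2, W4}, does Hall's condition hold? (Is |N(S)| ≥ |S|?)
Yes: |N(S)| = 3, |S| = 2

Subset S = {W2, W4}
Neighbors N(S) = {J1, J2, J3}

|N(S)| = 3, |S| = 2
Hall's condition: |N(S)| ≥ |S| is satisfied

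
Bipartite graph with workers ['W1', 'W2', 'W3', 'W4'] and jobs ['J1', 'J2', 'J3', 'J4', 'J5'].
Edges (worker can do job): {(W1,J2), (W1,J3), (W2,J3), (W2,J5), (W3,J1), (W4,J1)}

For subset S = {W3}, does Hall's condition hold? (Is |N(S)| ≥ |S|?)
Yes: |N(S)| = 1, |S| = 1

Subset S = {W3}
Neighbors N(S) = {J1}

|N(S)| = 1, |S| = 1
Hall's condition: |N(S)| ≥ |S| is satisfied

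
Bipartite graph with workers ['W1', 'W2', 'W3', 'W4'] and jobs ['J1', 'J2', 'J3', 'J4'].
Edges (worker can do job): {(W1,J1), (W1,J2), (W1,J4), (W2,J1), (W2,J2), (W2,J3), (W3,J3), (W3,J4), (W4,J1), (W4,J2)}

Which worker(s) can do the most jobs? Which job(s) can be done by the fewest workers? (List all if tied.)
Most versatile: W1, W2 (3 jobs); Least covered: J3, J4 (2 workers)

Worker degrees (jobs they can do): W1:3, W2:3, W3:2, W4:2
Job degrees (workers who can do it): J1:3, J2:3, J3:2, J4:2

Maximum worker degree is 3, achieved by: W1, W2
Minimum job degree is 2, achieved by: J3, J4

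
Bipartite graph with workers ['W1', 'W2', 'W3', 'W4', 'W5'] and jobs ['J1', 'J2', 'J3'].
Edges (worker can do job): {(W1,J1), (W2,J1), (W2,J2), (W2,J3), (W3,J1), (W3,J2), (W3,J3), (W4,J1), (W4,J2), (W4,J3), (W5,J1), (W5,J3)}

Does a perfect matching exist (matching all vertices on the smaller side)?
Yes, perfect matching exists (size 3)

Perfect matching: {(W3,J3), (W4,J2), (W5,J1)}
All 3 vertices on the smaller side are matched.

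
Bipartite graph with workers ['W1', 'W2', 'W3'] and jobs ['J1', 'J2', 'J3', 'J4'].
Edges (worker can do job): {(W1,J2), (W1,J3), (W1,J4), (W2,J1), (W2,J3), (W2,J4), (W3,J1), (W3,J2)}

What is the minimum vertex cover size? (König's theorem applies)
Minimum vertex cover size = 3

By König's theorem: in bipartite graphs,
min vertex cover = max matching = 3

Maximum matching has size 3, so minimum vertex cover also has size 3.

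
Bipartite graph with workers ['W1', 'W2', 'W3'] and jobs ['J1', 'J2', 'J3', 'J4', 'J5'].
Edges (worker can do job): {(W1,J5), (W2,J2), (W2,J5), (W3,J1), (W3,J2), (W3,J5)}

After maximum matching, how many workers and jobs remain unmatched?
Unmatched: 0 workers, 2 jobs

Maximum matching size: 3
Workers: 3 total, 3 matched, 0 unmatched
Jobs: 5 total, 3 matched, 2 unmatched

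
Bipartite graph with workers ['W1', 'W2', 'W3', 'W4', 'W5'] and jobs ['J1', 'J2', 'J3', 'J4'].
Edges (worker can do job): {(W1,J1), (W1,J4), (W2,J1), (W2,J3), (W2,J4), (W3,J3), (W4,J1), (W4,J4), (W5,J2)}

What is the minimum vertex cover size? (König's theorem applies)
Minimum vertex cover size = 4

By König's theorem: in bipartite graphs,
min vertex cover = max matching = 4

Maximum matching has size 4, so minimum vertex cover also has size 4.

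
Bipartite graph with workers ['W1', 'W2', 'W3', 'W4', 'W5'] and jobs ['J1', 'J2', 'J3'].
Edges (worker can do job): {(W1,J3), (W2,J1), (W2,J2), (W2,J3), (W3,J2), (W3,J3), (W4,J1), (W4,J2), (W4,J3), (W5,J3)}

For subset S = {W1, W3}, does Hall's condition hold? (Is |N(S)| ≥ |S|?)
Yes: |N(S)| = 2, |S| = 2

Subset S = {W1, W3}
Neighbors N(S) = {J2, J3}

|N(S)| = 2, |S| = 2
Hall's condition: |N(S)| ≥ |S| is satisfied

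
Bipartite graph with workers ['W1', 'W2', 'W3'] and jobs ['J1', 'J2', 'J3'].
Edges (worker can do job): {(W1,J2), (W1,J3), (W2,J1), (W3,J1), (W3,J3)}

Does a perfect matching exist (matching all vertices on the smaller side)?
Yes, perfect matching exists (size 3)

Perfect matching: {(W1,J2), (W2,J1), (W3,J3)}
All 3 vertices on the smaller side are matched.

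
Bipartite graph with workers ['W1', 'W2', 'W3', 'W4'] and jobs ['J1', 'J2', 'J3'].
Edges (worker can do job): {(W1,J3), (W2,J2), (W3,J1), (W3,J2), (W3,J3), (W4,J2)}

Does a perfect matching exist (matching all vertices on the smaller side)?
Yes, perfect matching exists (size 3)

Perfect matching: {(W1,J3), (W3,J1), (W4,J2)}
All 3 vertices on the smaller side are matched.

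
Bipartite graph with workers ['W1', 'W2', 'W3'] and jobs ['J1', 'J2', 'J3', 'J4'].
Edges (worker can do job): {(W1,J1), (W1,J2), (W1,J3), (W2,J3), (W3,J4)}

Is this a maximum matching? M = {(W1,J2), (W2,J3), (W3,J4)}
Yes, size 3 is maximum

Proposed matching has size 3.
Maximum matching size for this graph: 3.

This is a maximum matching.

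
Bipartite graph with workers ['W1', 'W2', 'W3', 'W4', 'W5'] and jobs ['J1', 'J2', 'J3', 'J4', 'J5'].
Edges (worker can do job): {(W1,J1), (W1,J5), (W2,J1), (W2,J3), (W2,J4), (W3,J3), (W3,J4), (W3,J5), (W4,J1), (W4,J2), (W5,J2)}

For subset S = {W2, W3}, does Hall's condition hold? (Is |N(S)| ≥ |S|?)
Yes: |N(S)| = 4, |S| = 2

Subset S = {W2, W3}
Neighbors N(S) = {J1, J3, J4, J5}

|N(S)| = 4, |S| = 2
Hall's condition: |N(S)| ≥ |S| is satisfied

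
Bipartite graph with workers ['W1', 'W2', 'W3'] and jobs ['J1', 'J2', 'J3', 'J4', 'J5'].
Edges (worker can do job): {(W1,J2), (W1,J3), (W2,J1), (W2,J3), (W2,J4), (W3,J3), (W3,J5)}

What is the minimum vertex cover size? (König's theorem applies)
Minimum vertex cover size = 3

By König's theorem: in bipartite graphs,
min vertex cover = max matching = 3

Maximum matching has size 3, so minimum vertex cover also has size 3.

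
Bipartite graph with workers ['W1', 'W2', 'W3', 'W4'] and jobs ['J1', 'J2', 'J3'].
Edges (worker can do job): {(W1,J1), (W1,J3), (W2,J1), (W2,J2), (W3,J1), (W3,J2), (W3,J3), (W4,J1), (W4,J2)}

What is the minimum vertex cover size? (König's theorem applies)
Minimum vertex cover size = 3

By König's theorem: in bipartite graphs,
min vertex cover = max matching = 3

Maximum matching has size 3, so minimum vertex cover also has size 3.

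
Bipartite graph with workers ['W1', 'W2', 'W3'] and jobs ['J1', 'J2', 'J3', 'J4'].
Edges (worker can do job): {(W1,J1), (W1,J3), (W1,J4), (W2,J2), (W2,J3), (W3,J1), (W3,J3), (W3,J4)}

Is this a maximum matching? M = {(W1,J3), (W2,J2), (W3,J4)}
Yes, size 3 is maximum

Proposed matching has size 3.
Maximum matching size for this graph: 3.

This is a maximum matching.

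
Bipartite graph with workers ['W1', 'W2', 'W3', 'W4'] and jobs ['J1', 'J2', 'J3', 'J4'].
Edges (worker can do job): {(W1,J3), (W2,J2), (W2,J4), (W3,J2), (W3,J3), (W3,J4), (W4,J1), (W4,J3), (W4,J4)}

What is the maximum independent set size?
Maximum independent set = 4

By König's theorem:
- Min vertex cover = Max matching = 4
- Max independent set = Total vertices - Min vertex cover
- Max independent set = 8 - 4 = 4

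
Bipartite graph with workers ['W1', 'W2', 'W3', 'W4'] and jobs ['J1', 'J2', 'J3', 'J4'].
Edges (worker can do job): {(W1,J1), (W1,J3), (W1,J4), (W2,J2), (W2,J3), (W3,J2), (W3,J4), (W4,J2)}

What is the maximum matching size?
Maximum matching size = 4

Maximum matching: {(W1,J1), (W2,J3), (W3,J4), (W4,J2)}
Size: 4

This assigns 4 workers to 4 distinct jobs.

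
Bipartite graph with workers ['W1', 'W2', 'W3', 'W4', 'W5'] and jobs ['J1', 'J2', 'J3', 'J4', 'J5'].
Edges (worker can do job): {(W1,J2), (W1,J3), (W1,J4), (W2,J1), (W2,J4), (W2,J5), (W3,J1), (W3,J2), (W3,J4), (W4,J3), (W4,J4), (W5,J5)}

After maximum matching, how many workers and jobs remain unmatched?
Unmatched: 0 workers, 0 jobs

Maximum matching size: 5
Workers: 5 total, 5 matched, 0 unmatched
Jobs: 5 total, 5 matched, 0 unmatched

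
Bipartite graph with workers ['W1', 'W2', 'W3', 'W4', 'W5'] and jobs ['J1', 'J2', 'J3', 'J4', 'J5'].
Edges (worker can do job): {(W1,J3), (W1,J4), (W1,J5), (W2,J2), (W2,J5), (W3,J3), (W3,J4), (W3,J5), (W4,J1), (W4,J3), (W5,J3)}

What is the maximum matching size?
Maximum matching size = 5

Maximum matching: {(W1,J5), (W2,J2), (W3,J4), (W4,J1), (W5,J3)}
Size: 5

This assigns 5 workers to 5 distinct jobs.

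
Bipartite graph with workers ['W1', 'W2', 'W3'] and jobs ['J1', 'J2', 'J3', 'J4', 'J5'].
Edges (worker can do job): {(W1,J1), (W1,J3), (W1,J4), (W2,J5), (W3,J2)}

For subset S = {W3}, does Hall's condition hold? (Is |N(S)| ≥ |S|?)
Yes: |N(S)| = 1, |S| = 1

Subset S = {W3}
Neighbors N(S) = {J2}

|N(S)| = 1, |S| = 1
Hall's condition: |N(S)| ≥ |S| is satisfied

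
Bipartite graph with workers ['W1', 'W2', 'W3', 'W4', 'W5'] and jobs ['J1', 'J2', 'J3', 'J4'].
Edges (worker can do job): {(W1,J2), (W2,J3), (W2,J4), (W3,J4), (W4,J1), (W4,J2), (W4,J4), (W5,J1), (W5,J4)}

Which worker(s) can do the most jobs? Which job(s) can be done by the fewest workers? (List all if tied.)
Most versatile: W4 (3 jobs); Least covered: J3 (1 workers)

Worker degrees (jobs they can do): W1:1, W2:2, W3:1, W4:3, W5:2
Job degrees (workers who can do it): J1:2, J2:2, J3:1, J4:4

Maximum worker degree is 3, achieved by: W4
Minimum job degree is 1, achieved by: J3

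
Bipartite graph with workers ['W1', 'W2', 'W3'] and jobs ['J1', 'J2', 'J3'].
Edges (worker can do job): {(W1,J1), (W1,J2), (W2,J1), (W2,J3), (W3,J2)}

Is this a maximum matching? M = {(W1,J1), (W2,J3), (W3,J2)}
Yes, size 3 is maximum

Proposed matching has size 3.
Maximum matching size for this graph: 3.

This is a maximum matching.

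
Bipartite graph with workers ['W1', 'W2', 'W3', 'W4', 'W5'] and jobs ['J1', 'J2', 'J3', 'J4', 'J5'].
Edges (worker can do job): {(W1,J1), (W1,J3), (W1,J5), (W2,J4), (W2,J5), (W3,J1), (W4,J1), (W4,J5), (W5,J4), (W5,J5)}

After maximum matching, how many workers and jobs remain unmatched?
Unmatched: 1 workers, 1 jobs

Maximum matching size: 4
Workers: 5 total, 4 matched, 1 unmatched
Jobs: 5 total, 4 matched, 1 unmatched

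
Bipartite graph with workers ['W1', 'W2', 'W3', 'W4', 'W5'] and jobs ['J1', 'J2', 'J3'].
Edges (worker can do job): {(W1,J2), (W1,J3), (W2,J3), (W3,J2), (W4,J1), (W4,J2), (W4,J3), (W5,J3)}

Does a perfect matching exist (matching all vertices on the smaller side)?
Yes, perfect matching exists (size 3)

Perfect matching: {(W3,J2), (W4,J1), (W5,J3)}
All 3 vertices on the smaller side are matched.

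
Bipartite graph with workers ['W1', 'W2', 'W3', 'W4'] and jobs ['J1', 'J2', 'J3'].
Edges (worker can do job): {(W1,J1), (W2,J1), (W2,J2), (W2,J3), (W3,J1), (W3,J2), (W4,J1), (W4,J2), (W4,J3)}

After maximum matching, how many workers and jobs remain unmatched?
Unmatched: 1 workers, 0 jobs

Maximum matching size: 3
Workers: 4 total, 3 matched, 1 unmatched
Jobs: 3 total, 3 matched, 0 unmatched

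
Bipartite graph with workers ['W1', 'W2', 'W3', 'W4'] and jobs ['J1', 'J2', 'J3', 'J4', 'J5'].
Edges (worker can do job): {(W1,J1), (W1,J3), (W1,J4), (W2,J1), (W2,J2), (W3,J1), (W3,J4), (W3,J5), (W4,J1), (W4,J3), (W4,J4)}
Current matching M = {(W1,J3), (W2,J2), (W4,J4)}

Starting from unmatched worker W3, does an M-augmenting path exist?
Yes: W3 → J4 → W4 → J1

An M-augmenting path alternates non-matching / matching edges, starting and ending at unmatched vertices.
Path: W3 → J4 → W4 → J1
(J1 is unmatched in M, so the path is augmenting.)
Flipping edges along this path would increase |M| from 3 to 4.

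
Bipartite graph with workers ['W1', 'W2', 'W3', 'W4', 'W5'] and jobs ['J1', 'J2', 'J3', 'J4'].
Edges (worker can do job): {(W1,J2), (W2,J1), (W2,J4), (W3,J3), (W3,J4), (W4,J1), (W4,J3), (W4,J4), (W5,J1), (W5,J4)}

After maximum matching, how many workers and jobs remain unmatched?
Unmatched: 1 workers, 0 jobs

Maximum matching size: 4
Workers: 5 total, 4 matched, 1 unmatched
Jobs: 4 total, 4 matched, 0 unmatched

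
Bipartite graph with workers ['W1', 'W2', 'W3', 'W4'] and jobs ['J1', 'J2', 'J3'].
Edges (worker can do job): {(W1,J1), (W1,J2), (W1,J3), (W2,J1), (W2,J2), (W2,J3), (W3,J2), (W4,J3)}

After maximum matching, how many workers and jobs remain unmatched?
Unmatched: 1 workers, 0 jobs

Maximum matching size: 3
Workers: 4 total, 3 matched, 1 unmatched
Jobs: 3 total, 3 matched, 0 unmatched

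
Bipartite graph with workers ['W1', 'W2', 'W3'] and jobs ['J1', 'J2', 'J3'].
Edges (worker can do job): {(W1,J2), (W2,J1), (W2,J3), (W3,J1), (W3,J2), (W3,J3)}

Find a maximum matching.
Matching: {(W1,J2), (W2,J3), (W3,J1)}

Maximum matching (size 3):
  W1 → J2
  W2 → J3
  W3 → J1

Each worker is assigned to at most one job, and each job to at most one worker.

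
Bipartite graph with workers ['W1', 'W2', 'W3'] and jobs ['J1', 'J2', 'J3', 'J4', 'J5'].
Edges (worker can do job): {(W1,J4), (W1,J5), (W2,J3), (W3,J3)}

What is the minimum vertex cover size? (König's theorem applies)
Minimum vertex cover size = 2

By König's theorem: in bipartite graphs,
min vertex cover = max matching = 2

Maximum matching has size 2, so minimum vertex cover also has size 2.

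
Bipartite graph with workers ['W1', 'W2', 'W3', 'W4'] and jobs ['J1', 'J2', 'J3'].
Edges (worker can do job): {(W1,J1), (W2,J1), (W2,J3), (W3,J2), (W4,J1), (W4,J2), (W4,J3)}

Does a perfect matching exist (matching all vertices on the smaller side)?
Yes, perfect matching exists (size 3)

Perfect matching: {(W1,J1), (W3,J2), (W4,J3)}
All 3 vertices on the smaller side are matched.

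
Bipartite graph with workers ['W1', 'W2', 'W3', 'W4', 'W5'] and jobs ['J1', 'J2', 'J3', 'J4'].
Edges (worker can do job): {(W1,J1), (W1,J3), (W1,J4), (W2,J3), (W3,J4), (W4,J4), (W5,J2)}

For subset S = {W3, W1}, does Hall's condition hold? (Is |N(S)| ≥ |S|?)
Yes: |N(S)| = 3, |S| = 2

Subset S = {W3, W1}
Neighbors N(S) = {J1, J3, J4}

|N(S)| = 3, |S| = 2
Hall's condition: |N(S)| ≥ |S| is satisfied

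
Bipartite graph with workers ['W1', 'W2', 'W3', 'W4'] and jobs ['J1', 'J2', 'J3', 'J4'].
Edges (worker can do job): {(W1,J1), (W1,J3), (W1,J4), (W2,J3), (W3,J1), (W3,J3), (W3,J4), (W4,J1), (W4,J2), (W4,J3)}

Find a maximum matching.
Matching: {(W1,J4), (W2,J3), (W3,J1), (W4,J2)}

Maximum matching (size 4):
  W1 → J4
  W2 → J3
  W3 → J1
  W4 → J2

Each worker is assigned to at most one job, and each job to at most one worker.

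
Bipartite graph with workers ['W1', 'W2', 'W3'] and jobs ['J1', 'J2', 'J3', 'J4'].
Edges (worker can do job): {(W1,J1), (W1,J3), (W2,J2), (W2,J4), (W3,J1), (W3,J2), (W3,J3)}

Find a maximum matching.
Matching: {(W1,J3), (W2,J4), (W3,J2)}

Maximum matching (size 3):
  W1 → J3
  W2 → J4
  W3 → J2

Each worker is assigned to at most one job, and each job to at most one worker.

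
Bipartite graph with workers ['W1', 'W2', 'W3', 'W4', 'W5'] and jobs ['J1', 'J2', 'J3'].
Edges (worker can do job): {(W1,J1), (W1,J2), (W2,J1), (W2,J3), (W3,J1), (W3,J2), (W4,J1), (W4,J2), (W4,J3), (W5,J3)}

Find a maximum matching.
Matching: {(W3,J1), (W4,J2), (W5,J3)}

Maximum matching (size 3):
  W3 → J1
  W4 → J2
  W5 → J3

Each worker is assigned to at most one job, and each job to at most one worker.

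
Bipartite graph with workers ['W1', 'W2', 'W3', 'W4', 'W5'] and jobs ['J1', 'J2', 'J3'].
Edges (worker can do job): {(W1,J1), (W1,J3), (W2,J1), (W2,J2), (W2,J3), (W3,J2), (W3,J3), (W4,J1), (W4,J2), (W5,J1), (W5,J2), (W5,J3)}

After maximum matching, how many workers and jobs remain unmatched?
Unmatched: 2 workers, 0 jobs

Maximum matching size: 3
Workers: 5 total, 3 matched, 2 unmatched
Jobs: 3 total, 3 matched, 0 unmatched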